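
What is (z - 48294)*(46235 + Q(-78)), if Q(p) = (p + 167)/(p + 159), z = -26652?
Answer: -93560687768/27 ≈ -3.4652e+9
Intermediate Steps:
Q(p) = (167 + p)/(159 + p)
(z - 48294)*(46235 + Q(-78)) = (-26652 - 48294)*(46235 + (167 - 78)/(159 - 78)) = -74946*(46235 + 89/81) = -74946*3745124/81 = -93560687768/27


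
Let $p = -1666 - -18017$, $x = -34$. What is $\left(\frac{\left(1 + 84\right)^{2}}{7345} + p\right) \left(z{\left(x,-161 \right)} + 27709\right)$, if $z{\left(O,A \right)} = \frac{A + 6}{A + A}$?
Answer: $\frac{107163407274996}{236509} \approx 4.5311 \cdot 10^{8}$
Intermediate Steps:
$z{\left(O,A \right)} = \frac{6 + A}{2 A}$
$p = 16351$ ($p = -1666 + 18017 = 16351$)
$\left(\frac{\left(1 + 84\right)^{2}}{7345} + p\right) \left(z{\left(x,-161 \right)} + 27709\right) = \left(\frac{\left(1 + 84\right)^{2}}{7345} + 16351\right) \left(\frac{6 - 161}{2 \left(-161\right)} + 27709\right) = \left(85^{2} \cdot \frac{1}{7345} + 16351\right) \left(\frac{1}{2} \left(- \frac{1}{161}\right) \left(-155\right) + 27709\right) = \left(7225 \cdot \frac{1}{7345} + 16351\right) \left(\frac{155}{322} + 27709\right) = \left(\frac{1445}{1469} + 16351\right) \frac{8922453}{322} = \frac{24021064}{1469} \cdot \frac{8922453}{322} = \frac{107163407274996}{236509}$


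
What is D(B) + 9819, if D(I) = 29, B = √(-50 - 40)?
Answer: 9848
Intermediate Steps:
B = 3*I*√10 (B = √(-90) = 3*I*√10 ≈ 9.4868*I)
D(B) + 9819 = 29 + 9819 = 9848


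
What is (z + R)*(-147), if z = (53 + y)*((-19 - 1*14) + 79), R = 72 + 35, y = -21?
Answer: -232113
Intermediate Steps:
R = 107
z = 1472 (z = (53 - 21)*((-19 - 1*14) + 79) = 32*((-19 - 14) + 79) = 32*(-33 + 79) = 32*46 = 1472)
(z + R)*(-147) = (1472 + 107)*(-147) = 1579*(-147) = -232113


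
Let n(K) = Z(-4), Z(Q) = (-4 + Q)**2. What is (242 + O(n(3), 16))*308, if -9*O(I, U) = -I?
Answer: 690536/9 ≈ 76726.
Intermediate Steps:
n(K) = 64 (n(K) = (-4 - 4)**2 = (-8)**2 = 64)
O(I, U) = I/9 (O(I, U) = -(-1)*I/9 = I/9)
(242 + O(n(3), 16))*308 = (242 + (1/9)*64)*308 = (242 + 64/9)*308 = (2242/9)*308 = 690536/9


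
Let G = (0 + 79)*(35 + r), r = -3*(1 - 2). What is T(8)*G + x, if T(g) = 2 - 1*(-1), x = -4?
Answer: 9002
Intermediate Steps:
r = 3 (r = -3*(-1) = 3)
T(g) = 3 (T(g) = 2 + 1 = 3)
G = 3002 (G = (0 + 79)*(35 + 3) = 79*38 = 3002)
T(8)*G + x = 3*3002 - 4 = 9006 - 4 = 9002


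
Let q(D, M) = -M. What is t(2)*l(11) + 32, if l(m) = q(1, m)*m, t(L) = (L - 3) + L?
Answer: -89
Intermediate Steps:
t(L) = -3 + 2*L (t(L) = (-3 + L) + L = -3 + 2*L)
l(m) = -m² (l(m) = (-m)*m = -m²)
t(2)*l(11) + 32 = (-3 + 2*2)*(-1*11²) + 32 = (-3 + 4)*(-1*121) + 32 = 1*(-121) + 32 = -121 + 32 = -89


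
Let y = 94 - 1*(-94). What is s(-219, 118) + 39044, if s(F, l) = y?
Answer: 39232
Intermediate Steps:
y = 188 (y = 94 + 94 = 188)
s(F, l) = 188
s(-219, 118) + 39044 = 188 + 39044 = 39232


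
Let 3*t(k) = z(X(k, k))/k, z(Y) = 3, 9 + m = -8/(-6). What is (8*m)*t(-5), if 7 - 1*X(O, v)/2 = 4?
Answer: 184/15 ≈ 12.267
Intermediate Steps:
X(O, v) = 6 (X(O, v) = 14 - 2*4 = 14 - 8 = 6)
m = -23/3 (m = -9 - 8/(-6) = -9 - 8*(-1/6) = -9 + 4/3 = -23/3 ≈ -7.6667)
t(k) = 1/k (t(k) = (3/k)/3 = 1/k)
(8*m)*t(-5) = (8*(-23/3))/(-5) = -184/3*(-1/5) = 184/15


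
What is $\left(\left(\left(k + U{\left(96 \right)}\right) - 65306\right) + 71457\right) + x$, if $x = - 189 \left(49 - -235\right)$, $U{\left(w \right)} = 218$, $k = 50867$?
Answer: $3560$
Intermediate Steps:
$x = -53676$ ($x = - 189 \left(49 + 235\right) = \left(-189\right) 284 = -53676$)
$\left(\left(\left(k + U{\left(96 \right)}\right) - 65306\right) + 71457\right) + x = \left(\left(\left(50867 + 218\right) - 65306\right) + 71457\right) - 53676 = \left(\left(51085 - 65306\right) + 71457\right) - 53676 = \left(-14221 + 71457\right) - 53676 = 57236 - 53676 = 3560$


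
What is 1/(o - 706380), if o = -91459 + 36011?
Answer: -1/761828 ≈ -1.3126e-6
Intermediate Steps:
o = -55448
1/(o - 706380) = 1/(-55448 - 706380) = 1/(-761828) = -1/761828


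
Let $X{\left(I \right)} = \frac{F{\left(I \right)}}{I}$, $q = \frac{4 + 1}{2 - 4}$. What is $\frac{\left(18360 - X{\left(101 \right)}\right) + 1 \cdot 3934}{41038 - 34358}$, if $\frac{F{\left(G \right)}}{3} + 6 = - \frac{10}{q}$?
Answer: $\frac{112585}{33734} \approx 3.3374$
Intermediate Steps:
$q = - \frac{5}{2}$ ($q = \frac{5}{-2} = 5 \left(- \frac{1}{2}\right) = - \frac{5}{2} \approx -2.5$)
$F{\left(G \right)} = -6$ ($F{\left(G \right)} = -18 + 3 \left(- \frac{10}{- \frac{5}{2}}\right) = -18 + 3 \left(\left(-10\right) \left(- \frac{2}{5}\right)\right) = -18 + 3 \cdot 4 = -18 + 12 = -6$)
$X{\left(I \right)} = - \frac{6}{I}$
$\frac{\left(18360 - X{\left(101 \right)}\right) + 1 \cdot 3934}{41038 - 34358} = \frac{\left(18360 - - \frac{6}{101}\right) + 1 \cdot 3934}{41038 - 34358} = \frac{\left(18360 - \left(-6\right) \frac{1}{101}\right) + 3934}{6680} = \left(\left(18360 - - \frac{6}{101}\right) + 3934\right) \frac{1}{6680} = \left(\left(18360 + \frac{6}{101}\right) + 3934\right) \frac{1}{6680} = \left(\frac{1854366}{101} + 3934\right) \frac{1}{6680} = \frac{2251700}{101} \cdot \frac{1}{6680} = \frac{112585}{33734}$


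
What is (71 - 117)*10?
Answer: -460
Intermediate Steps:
(71 - 117)*10 = -46*10 = -460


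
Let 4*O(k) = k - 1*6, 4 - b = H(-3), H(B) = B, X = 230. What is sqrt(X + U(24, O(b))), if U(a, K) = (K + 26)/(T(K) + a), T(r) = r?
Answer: sqrt(2174255)/97 ≈ 15.201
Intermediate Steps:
b = 7 (b = 4 - 1*(-3) = 4 + 3 = 7)
O(k) = -3/2 + k/4 (O(k) = (k - 1*6)/4 = (k - 6)/4 = (-6 + k)/4 = -3/2 + k/4)
U(a, K) = (26 + K)/(K + a) (U(a, K) = (K + 26)/(K + a) = (26 + K)/(K + a))
sqrt(X + U(24, O(b))) = sqrt(230 + (26 + (-3/2 + (1/4)*7))/((-3/2 + (1/4)*7) + 24)) = sqrt(230 + (26 + (-3/2 + 7/4))/((-3/2 + 7/4) + 24)) = sqrt(230 + (26 + 1/4)/(1/4 + 24)) = sqrt(230 + (105/4)/(97/4)) = sqrt(230 + (4/97)*(105/4)) = sqrt(230 + 105/97) = sqrt(22415/97) = sqrt(2174255)/97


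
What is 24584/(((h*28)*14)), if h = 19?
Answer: 439/133 ≈ 3.3008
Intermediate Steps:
24584/(((h*28)*14)) = 24584/(((19*28)*14)) = 24584/((532*14)) = 24584/7448 = 24584*(1/7448) = 439/133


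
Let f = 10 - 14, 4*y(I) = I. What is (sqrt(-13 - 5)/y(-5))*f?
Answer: 48*I*sqrt(2)/5 ≈ 13.576*I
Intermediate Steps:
y(I) = I/4
f = -4
(sqrt(-13 - 5)/y(-5))*f = (sqrt(-13 - 5)/(((1/4)*(-5))))*(-4) = (sqrt(-18)/(-5/4))*(-4) = ((3*I*sqrt(2))*(-4/5))*(-4) = -12*I*sqrt(2)/5*(-4) = 48*I*sqrt(2)/5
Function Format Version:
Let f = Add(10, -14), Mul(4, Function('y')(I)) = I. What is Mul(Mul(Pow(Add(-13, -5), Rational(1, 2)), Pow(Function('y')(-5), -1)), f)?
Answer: Mul(Rational(48, 5), I, Pow(2, Rational(1, 2))) ≈ Mul(13.576, I)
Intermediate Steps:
Function('y')(I) = Mul(Rational(1, 4), I)
f = -4
Mul(Mul(Pow(Add(-13, -5), Rational(1, 2)), Pow(Function('y')(-5), -1)), f) = Mul(Mul(Pow(Add(-13, -5), Rational(1, 2)), Pow(Mul(Rational(1, 4), -5), -1)), -4) = Mul(Mul(Pow(-18, Rational(1, 2)), Pow(Rational(-5, 4), -1)), -4) = Mul(Mul(Mul(3, I, Pow(2, Rational(1, 2))), Rational(-4, 5)), -4) = Mul(Mul(Rational(-12, 5), I, Pow(2, Rational(1, 2))), -4) = Mul(Rational(48, 5), I, Pow(2, Rational(1, 2)))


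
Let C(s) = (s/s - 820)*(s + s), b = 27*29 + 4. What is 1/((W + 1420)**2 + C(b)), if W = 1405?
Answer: 1/6691519 ≈ 1.4944e-7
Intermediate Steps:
b = 787 (b = 783 + 4 = 787)
C(s) = -1638*s (C(s) = (1 - 820)*(2*s) = -1638*s)
1/((W + 1420)**2 + C(b)) = 1/((1405 + 1420)**2 - 1638*787) = 1/(2825**2 - 1289106) = 1/(7980625 - 1289106) = 1/6691519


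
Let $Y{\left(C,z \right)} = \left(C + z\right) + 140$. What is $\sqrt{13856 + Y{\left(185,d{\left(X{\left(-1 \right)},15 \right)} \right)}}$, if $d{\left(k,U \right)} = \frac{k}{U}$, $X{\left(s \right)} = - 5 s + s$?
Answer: $\frac{\sqrt{3190785}}{15} \approx 119.09$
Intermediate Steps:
$X{\left(s \right)} = - 4 s$
$Y{\left(C,z \right)} = 140 + C + z$
$\sqrt{13856 + Y{\left(185,d{\left(X{\left(-1 \right)},15 \right)} \right)}} = \sqrt{13856 + \left(140 + 185 + \frac{\left(-4\right) \left(-1\right)}{15}\right)} = \sqrt{13856 + \left(140 + 185 + 4 \cdot \frac{1}{15}\right)} = \sqrt{13856 + \left(140 + 185 + \frac{4}{15}\right)} = \sqrt{13856 + \frac{4879}{15}} = \sqrt{\frac{212719}{15}} = \frac{\sqrt{3190785}}{15}$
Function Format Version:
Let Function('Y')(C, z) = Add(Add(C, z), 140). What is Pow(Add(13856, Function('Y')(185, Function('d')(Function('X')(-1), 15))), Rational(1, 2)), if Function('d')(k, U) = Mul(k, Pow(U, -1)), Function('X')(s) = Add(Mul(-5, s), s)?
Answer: Mul(Rational(1, 15), Pow(3190785, Rational(1, 2))) ≈ 119.09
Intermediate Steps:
Function('X')(s) = Mul(-4, s)
Function('Y')(C, z) = Add(140, C, z)
Pow(Add(13856, Function('Y')(185, Function('d')(Function('X')(-1), 15))), Rational(1, 2)) = Pow(Add(13856, Add(140, 185, Mul(Mul(-4, -1), Pow(15, -1)))), Rational(1, 2)) = Pow(Add(13856, Add(140, 185, Mul(4, Rational(1, 15)))), Rational(1, 2)) = Pow(Add(13856, Add(140, 185, Rational(4, 15))), Rational(1, 2)) = Pow(Add(13856, Rational(4879, 15)), Rational(1, 2)) = Pow(Rational(212719, 15), Rational(1, 2)) = Mul(Rational(1, 15), Pow(3190785, Rational(1, 2)))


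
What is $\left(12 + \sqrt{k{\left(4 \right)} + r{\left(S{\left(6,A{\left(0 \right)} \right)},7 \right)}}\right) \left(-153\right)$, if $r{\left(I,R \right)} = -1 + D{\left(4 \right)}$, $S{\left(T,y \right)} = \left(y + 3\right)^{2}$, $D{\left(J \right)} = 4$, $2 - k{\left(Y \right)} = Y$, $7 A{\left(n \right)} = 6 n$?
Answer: $-1989$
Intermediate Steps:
$A{\left(n \right)} = \frac{6 n}{7}$
$k{\left(Y \right)} = 2 - Y$
$S{\left(T,y \right)} = \left(3 + y\right)^{2}$
$r{\left(I,R \right)} = 3$ ($r{\left(I,R \right)} = -1 + 4 = 3$)
$\left(12 + \sqrt{k{\left(4 \right)} + r{\left(S{\left(6,A{\left(0 \right)} \right)},7 \right)}}\right) \left(-153\right) = \left(12 + \sqrt{\left(2 - 4\right) + 3}\right) \left(-153\right) = \left(12 + \sqrt{-2 + 3}\right) \left(-153\right) = \left(12 + \sqrt{1}\right) \left(-153\right) = \left(12 + 1\right) \left(-153\right) = 13 \left(-153\right) = -1989$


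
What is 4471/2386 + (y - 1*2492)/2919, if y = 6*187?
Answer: 9782029/6964734 ≈ 1.4045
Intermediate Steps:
y = 1122
4471/2386 + (y - 1*2492)/2919 = 4471/2386 + (1122 - 1*2492)/2919 = 4471*(1/2386) + (1122 - 2492)*(1/2919) = 4471/2386 - 1370*1/2919 = 4471/2386 - 1370/2919 = 9782029/6964734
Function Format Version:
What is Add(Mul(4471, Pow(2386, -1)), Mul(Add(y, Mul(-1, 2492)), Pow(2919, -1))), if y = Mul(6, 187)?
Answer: Rational(9782029, 6964734) ≈ 1.4045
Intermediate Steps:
y = 1122
Add(Mul(4471, Pow(2386, -1)), Mul(Add(y, Mul(-1, 2492)), Pow(2919, -1))) = Add(Mul(4471, Pow(2386, -1)), Mul(Add(1122, Mul(-1, 2492)), Pow(2919, -1))) = Add(Mul(4471, Rational(1, 2386)), Mul(Add(1122, -2492), Rational(1, 2919))) = Add(Rational(4471, 2386), Mul(-1370, Rational(1, 2919))) = Add(Rational(4471, 2386), Rational(-1370, 2919)) = Rational(9782029, 6964734)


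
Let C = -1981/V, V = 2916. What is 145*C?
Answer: -287245/2916 ≈ -98.506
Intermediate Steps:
C = -1981/2916 ≈ -0.67936
145*C = 145*(-1981/2916) = -287245/2916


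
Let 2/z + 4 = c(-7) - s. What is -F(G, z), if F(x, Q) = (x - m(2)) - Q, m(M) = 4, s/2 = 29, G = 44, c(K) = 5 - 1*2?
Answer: -2362/59 ≈ -40.034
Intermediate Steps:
c(K) = 3 (c(K) = 5 - 2 = 3)
s = 58 (s = 2*29 = 58)
z = -2/59 (z = 2/(-4 + (3 - 1*58)) = 2/(-4 + (3 - 58)) = 2/(-4 - 55) = 2/(-59) = 2*(-1/59) = -2/59 ≈ -0.033898)
F(x, Q) = -4 + x - Q (F(x, Q) = (x - 1*4) - Q = (x - 4) - Q = (-4 + x) - Q = -4 + x - Q)
-F(G, z) = -(-4 + 44 - 1*(-2/59)) = -(-4 + 44 + 2/59) = -1*2362/59 = -2362/59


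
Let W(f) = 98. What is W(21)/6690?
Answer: 49/3345 ≈ 0.014649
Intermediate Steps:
W(21)/6690 = 98/6690 = 98*(1/6690) = 49/3345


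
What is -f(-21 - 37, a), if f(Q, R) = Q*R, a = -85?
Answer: -4930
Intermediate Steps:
-f(-21 - 37, a) = -(-21 - 37)*(-85) = -(-58)*(-85) = -1*4930 = -4930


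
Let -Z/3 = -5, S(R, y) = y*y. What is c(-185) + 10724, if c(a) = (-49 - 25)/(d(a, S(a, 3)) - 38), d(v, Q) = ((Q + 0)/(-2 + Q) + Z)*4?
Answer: 1018521/95 ≈ 10721.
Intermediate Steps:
S(R, y) = y²
Z = 15 (Z = -3*(-5) = 15)
d(v, Q) = 60 + 4*Q/(-2 + Q) (d(v, Q) = ((Q + 0)/(-2 + Q) + 15)*4 = (Q/(-2 + Q) + 15)*4 = (15 + Q/(-2 + Q))*4 = 60 + 4*Q/(-2 + Q))
c(a) = -259/95 (c(a) = (-49 - 25)/(8*(-15 + 8*3²)/(-2 + 3²) - 38) = -74/(8*(-15 + 8*9)/(-2 + 9) - 38) = -74/(8*(-15 + 72)/7 - 38) = -74/(8*(⅐)*57 - 38) = -74/(456/7 - 38) = -74/190/7 = -74*7/190 = -259/95)
c(-185) + 10724 = -259/95 + 10724 = 1018521/95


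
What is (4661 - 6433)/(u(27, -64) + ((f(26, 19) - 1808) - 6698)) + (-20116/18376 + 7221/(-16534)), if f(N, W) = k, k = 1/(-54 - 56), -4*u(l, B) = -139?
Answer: -46794224774970/35389919792423 ≈ -1.3222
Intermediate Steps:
u(l, B) = 139/4 (u(l, B) = -¼*(-139) = 139/4)
k = -1/110 (k = 1/(-110) = -1/110 ≈ -0.0090909)
f(N, W) = -1/110
(4661 - 6433)/(u(27, -64) + ((f(26, 19) - 1808) - 6698)) + (-20116/18376 + 7221/(-16534)) = (4661 - 6433)/(139/4 + ((-1/110 - 1808) - 6698)) + (-20116/18376 + 7221/(-16534)) = -1772/(139/4 + (-198881/110 - 6698)) + (-20116*1/18376 + 7221*(-1/16534)) = -1772/(139/4 - 935661/110) + (-5029/4594 - 7221/16534) = -1772/(-1863677/220) - 29080690/18989299 = -1772*(-220/1863677) - 29080690/18989299 = 389840/1863677 - 29080690/18989299 = -46794224774970/35389919792423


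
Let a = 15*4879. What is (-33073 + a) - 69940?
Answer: -29828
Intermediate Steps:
a = 73185
(-33073 + a) - 69940 = (-33073 + 73185) - 69940 = 40112 - 69940 = -29828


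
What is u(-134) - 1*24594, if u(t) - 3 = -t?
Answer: -24457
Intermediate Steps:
u(t) = 3 - t
u(-134) - 1*24594 = (3 - 1*(-134)) - 1*24594 = (3 + 134) - 24594 = 137 - 24594 = -24457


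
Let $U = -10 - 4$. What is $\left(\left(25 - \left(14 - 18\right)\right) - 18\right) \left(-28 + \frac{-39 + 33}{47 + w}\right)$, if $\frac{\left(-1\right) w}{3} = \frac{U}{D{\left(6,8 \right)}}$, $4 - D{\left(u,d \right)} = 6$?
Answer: $- \frac{4037}{13} \approx -310.54$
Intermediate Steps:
$U = -14$
$D{\left(u,d \right)} = -2$ ($D{\left(u,d \right)} = 4 - 6 = -2$)
$w = -21$ ($w = - 3 \left(- \frac{14}{-2}\right) = - 3 \left(\left(-14\right) \left(- \frac{1}{2}\right)\right) = \left(-3\right) 7 = -21$)
$\left(\left(25 - \left(14 - 18\right)\right) - 18\right) \left(-28 + \frac{-39 + 33}{47 + w}\right) = \left(\left(25 - \left(14 - 18\right)\right) - 18\right) \left(-28 + \frac{-39 + 33}{47 - 21}\right) = \left(\left(25 - -4\right) - 18\right) \left(-28 - \frac{6}{26}\right) = \left(\left(25 + 4\right) - 18\right) \left(-28 - \frac{3}{13}\right) = \left(29 - 18\right) \left(-28 - \frac{3}{13}\right) = 11 \left(- \frac{367}{13}\right) = - \frac{4037}{13}$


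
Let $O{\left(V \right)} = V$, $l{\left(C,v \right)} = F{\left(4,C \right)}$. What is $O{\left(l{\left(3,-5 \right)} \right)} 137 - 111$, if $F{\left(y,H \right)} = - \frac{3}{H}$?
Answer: $-248$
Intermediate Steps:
$l{\left(C,v \right)} = - \frac{3}{C}$
$O{\left(l{\left(3,-5 \right)} \right)} 137 - 111 = - \frac{3}{3} \cdot 137 - 111 = \left(-3\right) \frac{1}{3} \cdot 137 - 111 = \left(-1\right) 137 - 111 = -137 - 111 = -248$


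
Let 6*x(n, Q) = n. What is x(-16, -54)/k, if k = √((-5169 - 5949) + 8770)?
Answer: 4*I*√587/1761 ≈ 0.055033*I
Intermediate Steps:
x(n, Q) = n/6
k = 2*I*√587 (k = √(-11118 + 8770) = √(-2348) = 2*I*√587 ≈ 48.456*I)
x(-16, -54)/k = ((⅙)*(-16))/((2*I*√587)) = -(-4)*I*√587/1761 = 4*I*√587/1761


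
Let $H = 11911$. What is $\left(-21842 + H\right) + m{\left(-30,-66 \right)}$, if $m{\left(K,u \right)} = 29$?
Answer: $-9902$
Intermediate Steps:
$\left(-21842 + H\right) + m{\left(-30,-66 \right)} = \left(-21842 + 11911\right) + 29 = -9931 + 29 = -9902$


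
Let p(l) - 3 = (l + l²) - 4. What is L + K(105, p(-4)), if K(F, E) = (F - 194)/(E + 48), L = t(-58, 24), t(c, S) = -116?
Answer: -6933/59 ≈ -117.51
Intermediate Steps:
L = -116
p(l) = -1 + l + l² (p(l) = 3 + ((l + l²) - 4) = 3 + (-4 + l + l²) = -1 + l + l²)
K(F, E) = (-194 + F)/(48 + E)
L + K(105, p(-4)) = -116 + (-194 + 105)/(48 + (-1 - 4 + (-4)²)) = -116 - 89/(48 + (-1 - 4 + 16)) = -116 - 89/(48 + 11) = -116 - 89/59 = -6933/59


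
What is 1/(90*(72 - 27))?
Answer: 1/4050 ≈ 0.00024691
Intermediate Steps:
1/(90*(72 - 27)) = 1/(90*45) = 1/4050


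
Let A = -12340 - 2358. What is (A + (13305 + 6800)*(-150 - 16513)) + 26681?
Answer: -334997632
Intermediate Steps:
A = -14698
(A + (13305 + 6800)*(-150 - 16513)) + 26681 = (-14698 + (13305 + 6800)*(-150 - 16513)) + 26681 = (-14698 + 20105*(-16663)) + 26681 = (-14698 - 335009615) + 26681 = -335024313 + 26681 = -334997632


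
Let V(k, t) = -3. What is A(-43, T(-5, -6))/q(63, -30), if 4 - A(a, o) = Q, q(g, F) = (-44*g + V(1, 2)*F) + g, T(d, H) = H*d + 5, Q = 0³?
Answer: -4/2619 ≈ -0.0015273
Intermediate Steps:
Q = 0
T(d, H) = 5 + H*d
q(g, F) = -43*g - 3*F (q(g, F) = (-44*g - 3*F) + g = -43*g - 3*F)
A(a, o) = 4 (A(a, o) = 4 - 1*0 = 4 + 0 = 4)
A(-43, T(-5, -6))/q(63, -30) = 4/(-43*63 - 3*(-30)) = 4/(-2709 + 90) = 4/(-2619) = 4*(-1/2619) = -4/2619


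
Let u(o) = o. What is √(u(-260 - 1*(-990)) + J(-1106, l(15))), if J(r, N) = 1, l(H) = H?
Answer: √731 ≈ 27.037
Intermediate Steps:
√(u(-260 - 1*(-990)) + J(-1106, l(15))) = √((-260 - 1*(-990)) + 1) = √((-260 + 990) + 1) = √(730 + 1) = √731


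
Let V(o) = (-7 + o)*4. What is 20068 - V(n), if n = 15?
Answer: 20036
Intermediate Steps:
V(o) = -28 + 4*o
20068 - V(n) = 20068 - (-28 + 4*15) = 20068 - (-28 + 60) = 20068 - 1*32 = 20068 - 32 = 20036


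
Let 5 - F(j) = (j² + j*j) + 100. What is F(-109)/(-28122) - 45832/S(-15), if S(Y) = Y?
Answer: 429748453/140610 ≈ 3056.3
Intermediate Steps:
F(j) = -95 - 2*j² (F(j) = 5 - ((j² + j*j) + 100) = 5 - ((j² + j²) + 100) = 5 - (2*j² + 100) = 5 - (100 + 2*j²) = 5 + (-100 - 2*j²) = -95 - 2*j²)
F(-109)/(-28122) - 45832/S(-15) = (-95 - 2*(-109)²)/(-28122) - 45832/(-15) = (-95 - 2*11881)*(-1/28122) - 45832*(-1/15) = (-95 - 23762)*(-1/28122) + 45832/15 = -23857*(-1/28122) + 45832/15 = 23857/28122 + 45832/15 = 429748453/140610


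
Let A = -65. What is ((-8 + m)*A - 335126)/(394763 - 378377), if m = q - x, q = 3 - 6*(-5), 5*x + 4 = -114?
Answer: -338285/16386 ≈ -20.645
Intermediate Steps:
x = -118/5 (x = -4/5 + (1/5)*(-114) = -4/5 - 114/5 = -118/5 ≈ -23.600)
q = 33 (q = 3 + 30 = 33)
m = 283/5 (m = 33 - 1*(-118/5) = 33 + 118/5 = 283/5 ≈ 56.600)
((-8 + m)*A - 335126)/(394763 - 378377) = ((-8 + 283/5)*(-65) - 335126)/(394763 - 378377) = ((243/5)*(-65) - 335126)/16386 = (-3159 - 335126)*(1/16386) = -338285*1/16386 = -338285/16386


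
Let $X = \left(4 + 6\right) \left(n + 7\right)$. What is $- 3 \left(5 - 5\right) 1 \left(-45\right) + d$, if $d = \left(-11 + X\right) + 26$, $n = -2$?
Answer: $65$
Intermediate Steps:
$X = 50$ ($X = \left(4 + 6\right) \left(-2 + 7\right) = 10 \cdot 5 = 50$)
$d = 65$ ($d = \left(-11 + 50\right) + 26 = 39 + 26 = 65$)
$- 3 \left(5 - 5\right) 1 \left(-45\right) + d = - 3 \left(5 - 5\right) 1 \left(-45\right) + 65 = \left(-3\right) 0 \cdot 1 \left(-45\right) + 65 = 0 \cdot 1 \left(-45\right) + 65 = 0 \left(-45\right) + 65 = 0 + 65 = 65$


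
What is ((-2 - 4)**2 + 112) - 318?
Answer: -170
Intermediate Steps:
((-2 - 4)**2 + 112) - 318 = ((-6)**2 + 112) - 318 = (36 + 112) - 318 = 148 - 318 = -170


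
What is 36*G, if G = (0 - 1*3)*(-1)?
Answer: 108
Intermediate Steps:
G = 3 (G = (0 - 3)*(-1) = -3*(-1) = 3)
36*G = 36*3 = 108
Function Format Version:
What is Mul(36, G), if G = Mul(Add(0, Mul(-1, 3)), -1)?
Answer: 108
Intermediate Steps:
G = 3 (G = Mul(Add(0, -3), -1) = Mul(-3, -1) = 3)
Mul(36, G) = Mul(36, 3) = 108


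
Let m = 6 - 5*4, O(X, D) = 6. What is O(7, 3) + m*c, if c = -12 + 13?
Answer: -8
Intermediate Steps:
m = -14 (m = 6 - 20 = -14)
c = 1
O(7, 3) + m*c = 6 - 14*1 = 6 - 14 = -8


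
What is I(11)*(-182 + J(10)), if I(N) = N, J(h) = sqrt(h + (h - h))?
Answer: -2002 + 11*sqrt(10) ≈ -1967.2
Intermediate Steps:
J(h) = sqrt(h) (J(h) = sqrt(h + 0) = sqrt(h))
I(11)*(-182 + J(10)) = 11*(-182 + sqrt(10)) = -2002 + 11*sqrt(10)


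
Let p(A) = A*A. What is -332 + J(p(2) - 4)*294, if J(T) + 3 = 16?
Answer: 3490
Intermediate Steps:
p(A) = A²
J(T) = 13 (J(T) = -3 + 16 = 13)
-332 + J(p(2) - 4)*294 = -332 + 13*294 = -332 + 3822 = 3490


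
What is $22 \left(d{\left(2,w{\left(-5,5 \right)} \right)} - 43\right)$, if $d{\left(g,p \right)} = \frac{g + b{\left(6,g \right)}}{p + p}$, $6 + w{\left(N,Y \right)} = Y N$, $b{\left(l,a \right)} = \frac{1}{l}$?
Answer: $- \frac{176099}{186} \approx -946.77$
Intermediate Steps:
$w{\left(N,Y \right)} = -6 + N Y$ ($w{\left(N,Y \right)} = -6 + Y N = -6 + N Y$)
$d{\left(g,p \right)} = \frac{\frac{1}{6} + g}{2 p}$ ($d{\left(g,p \right)} = \frac{g + \frac{1}{6}}{p + p} = \frac{g + \frac{1}{6}}{2 p} = \left(\frac{1}{6} + g\right) \frac{1}{2 p} = \frac{\frac{1}{6} + g}{2 p}$)
$22 \left(d{\left(2,w{\left(-5,5 \right)} \right)} - 43\right) = 22 \left(\frac{1 + 6 \cdot 2}{12 \left(-6 - 25\right)} - 43\right) = 22 \left(\frac{1 + 12}{12 \left(-6 - 25\right)} - 43\right) = 22 \left(\frac{1}{12} \frac{1}{-31} \cdot 13 - 43\right) = 22 \left(\frac{1}{12} \left(- \frac{1}{31}\right) 13 - 43\right) = 22 \left(- \frac{13}{372} - 43\right) = 22 \left(- \frac{16009}{372}\right) = - \frac{176099}{186}$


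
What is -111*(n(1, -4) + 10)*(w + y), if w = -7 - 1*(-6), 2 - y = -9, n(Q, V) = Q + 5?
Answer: -17760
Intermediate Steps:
n(Q, V) = 5 + Q
y = 11 (y = 2 - 1*(-9) = 2 + 9 = 11)
w = -1 (w = -7 + 6 = -1)
-111*(n(1, -4) + 10)*(w + y) = -111*((5 + 1) + 10)*(-1 + 11) = -111*(6 + 10)*10 = -1776*10 = -111*160 = -17760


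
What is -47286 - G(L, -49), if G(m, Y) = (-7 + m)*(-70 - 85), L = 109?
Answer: -31476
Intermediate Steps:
G(m, Y) = 1085 - 155*m (G(m, Y) = (-7 + m)*(-155) = 1085 - 155*m)
-47286 - G(L, -49) = -47286 - (1085 - 155*109) = -47286 - (1085 - 16895) = -47286 - 1*(-15810) = -47286 + 15810 = -31476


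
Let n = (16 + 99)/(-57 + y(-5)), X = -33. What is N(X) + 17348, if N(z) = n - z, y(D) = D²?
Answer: 556077/32 ≈ 17377.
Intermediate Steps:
n = -115/32 (n = (16 + 99)/(-57 + (-5)²) = 115/(-57 + 25) = 115/(-32) = 115*(-1/32) = -115/32 ≈ -3.5938)
N(z) = -115/32 - z
N(X) + 17348 = (-115/32 - 1*(-33)) + 17348 = (-115/32 + 33) + 17348 = 941/32 + 17348 = 556077/32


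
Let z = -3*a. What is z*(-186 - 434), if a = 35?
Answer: 65100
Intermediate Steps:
z = -105 (z = -3*35 = -105)
z*(-186 - 434) = -105*(-186 - 434) = -105*(-620) = 65100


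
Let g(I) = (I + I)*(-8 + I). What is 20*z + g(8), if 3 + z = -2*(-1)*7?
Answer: 220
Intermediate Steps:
z = 11 (z = -3 - 2*(-1)*7 = -3 + 2*7 = -3 + 14 = 11)
g(I) = 2*I*(-8 + I) (g(I) = (2*I)*(-8 + I) = 2*I*(-8 + I))
20*z + g(8) = 20*11 + 2*8*(-8 + 8) = 220 + 2*8*0 = 220 + 0 = 220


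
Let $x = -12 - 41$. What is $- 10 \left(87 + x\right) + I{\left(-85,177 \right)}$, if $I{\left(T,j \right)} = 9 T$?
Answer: $-1105$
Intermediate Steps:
$x = -53$
$- 10 \left(87 + x\right) + I{\left(-85,177 \right)} = - 10 \left(87 - 53\right) + 9 \left(-85\right) = \left(-10\right) 34 - 765 = -340 - 765 = -1105$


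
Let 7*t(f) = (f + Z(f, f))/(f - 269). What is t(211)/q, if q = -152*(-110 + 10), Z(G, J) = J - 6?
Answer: -13/192850 ≈ -6.7410e-5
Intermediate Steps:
Z(G, J) = -6 + J
q = 15200 (q = -152*(-100) = 15200)
t(f) = (-6 + 2*f)/(7*(-269 + f)) (t(f) = ((f + (-6 + f))/(f - 269))/7 = ((-6 + 2*f)/(-269 + f))/7 = (-6 + 2*f)/(7*(-269 + f)))
t(211)/q = (2*(-3 + 211)/(7*(-269 + 211)))/15200 = ((2/7)*208/(-58))*(1/15200) = ((2/7)*(-1/58)*208)*(1/15200) = -208/203*1/15200 = -13/192850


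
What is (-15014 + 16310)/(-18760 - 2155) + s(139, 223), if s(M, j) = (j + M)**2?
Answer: 2740783964/20915 ≈ 1.3104e+5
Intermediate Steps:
s(M, j) = (M + j)**2
(-15014 + 16310)/(-18760 - 2155) + s(139, 223) = (-15014 + 16310)/(-18760 - 2155) + (139 + 223)**2 = 1296/(-20915) + 362**2 = 1296*(-1/20915) + 131044 = -1296/20915 + 131044 = 2740783964/20915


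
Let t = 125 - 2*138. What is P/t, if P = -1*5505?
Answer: 5505/151 ≈ 36.457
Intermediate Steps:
P = -5505
t = -151 (t = 125 - 276 = -151)
P/t = -5505/(-151) = -5505*(-1/151) = 5505/151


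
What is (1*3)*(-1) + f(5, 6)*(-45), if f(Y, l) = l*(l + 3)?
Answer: -2433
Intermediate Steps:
f(Y, l) = l*(3 + l)
(1*3)*(-1) + f(5, 6)*(-45) = (1*3)*(-1) + (6*(3 + 6))*(-45) = 3*(-1) + (6*9)*(-45) = -3 + 54*(-45) = -3 - 2430 = -2433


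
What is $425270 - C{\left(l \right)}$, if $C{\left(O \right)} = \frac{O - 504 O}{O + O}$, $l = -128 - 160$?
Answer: $\frac{851043}{2} \approx 4.2552 \cdot 10^{5}$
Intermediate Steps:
$l = -288$
$C{\left(O \right)} = - \frac{503}{2}$ ($C{\left(O \right)} = \frac{\left(-503\right) O}{2 O} = - 503 O \frac{1}{2 O} = - \frac{503}{2}$)
$425270 - C{\left(l \right)} = 425270 - - \frac{503}{2} = 425270 + \frac{503}{2} = \frac{851043}{2}$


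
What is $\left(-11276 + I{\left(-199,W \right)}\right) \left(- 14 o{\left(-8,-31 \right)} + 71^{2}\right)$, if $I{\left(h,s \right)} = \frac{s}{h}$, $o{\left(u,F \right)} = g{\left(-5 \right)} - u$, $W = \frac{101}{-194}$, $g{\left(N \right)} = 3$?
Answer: $- \frac{2127414484485}{38606} \approx -5.5106 \cdot 10^{7}$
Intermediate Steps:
$W = - \frac{101}{194}$ ($W = 101 \left(- \frac{1}{194}\right) = - \frac{101}{194} \approx -0.52062$)
$o{\left(u,F \right)} = 3 - u$
$\left(-11276 + I{\left(-199,W \right)}\right) \left(- 14 o{\left(-8,-31 \right)} + 71^{2}\right) = \left(-11276 - \frac{101}{194 \left(-199\right)}\right) \left(- 14 \left(3 - -8\right) + 71^{2}\right) = \left(-11276 - - \frac{101}{38606}\right) \left(- 14 \left(3 + 8\right) + 5041\right) = \left(-11276 + \frac{101}{38606}\right) \left(\left(-14\right) 11 + 5041\right) = - \frac{435321155 \left(-154 + 5041\right)}{38606} = \left(- \frac{435321155}{38606}\right) 4887 = - \frac{2127414484485}{38606}$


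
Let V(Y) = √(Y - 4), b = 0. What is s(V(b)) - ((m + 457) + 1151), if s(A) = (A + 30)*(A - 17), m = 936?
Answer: -3058 + 26*I ≈ -3058.0 + 26.0*I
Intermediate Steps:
V(Y) = √(-4 + Y)
s(A) = (-17 + A)*(30 + A) (s(A) = (30 + A)*(-17 + A) = (-17 + A)*(30 + A))
s(V(b)) - ((m + 457) + 1151) = (-510 + (√(-4 + 0))² + 13*√(-4 + 0)) - ((936 + 457) + 1151) = (-510 + (√(-4))² + 13*√(-4)) - (1393 + 1151) = (-510 + (2*I)² + 13*(2*I)) - 1*2544 = (-510 - 4 + 26*I) - 2544 = (-514 + 26*I) - 2544 = -3058 + 26*I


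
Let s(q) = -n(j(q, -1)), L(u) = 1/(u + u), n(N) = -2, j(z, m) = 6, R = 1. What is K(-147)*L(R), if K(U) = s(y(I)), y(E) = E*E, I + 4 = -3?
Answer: 1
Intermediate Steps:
I = -7 (I = -4 - 3 = -7)
y(E) = E²
L(u) = 1/(2*u)
s(q) = 2 (s(q) = -1*(-2) = 2)
K(U) = 2
K(-147)*L(R) = 2*((½)/1) = 2*((½)*1) = 2*(½) = 1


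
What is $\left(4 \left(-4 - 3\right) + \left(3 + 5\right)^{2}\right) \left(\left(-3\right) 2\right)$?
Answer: $-216$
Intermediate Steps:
$\left(4 \left(-4 - 3\right) + \left(3 + 5\right)^{2}\right) \left(\left(-3\right) 2\right) = \left(4 \left(-7\right) + 8^{2}\right) \left(-6\right) = \left(-28 + 64\right) \left(-6\right) = 36 \left(-6\right) = -216$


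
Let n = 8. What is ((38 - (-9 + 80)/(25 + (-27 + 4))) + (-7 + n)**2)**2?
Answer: 49/4 ≈ 12.250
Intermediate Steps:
((38 - (-9 + 80)/(25 + (-27 + 4))) + (-7 + n)**2)**2 = ((38 - (-9 + 80)/(25 + (-27 + 4))) + (-7 + 8)**2)**2 = ((38 - 71/(25 - 23)) + 1**2)**2 = ((38 - 71/2) + 1)**2 = (5/2 + 1)**2 = (7/2)**2 = 49/4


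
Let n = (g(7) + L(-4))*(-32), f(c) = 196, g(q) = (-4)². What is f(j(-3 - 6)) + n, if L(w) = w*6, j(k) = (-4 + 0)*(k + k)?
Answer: 452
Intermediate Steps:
g(q) = 16
j(k) = -8*k
L(w) = 6*w
n = 256 (n = (16 + 6*(-4))*(-32) = (16 - 24)*(-32) = -8*(-32) = 256)
f(j(-3 - 6)) + n = 196 + 256 = 452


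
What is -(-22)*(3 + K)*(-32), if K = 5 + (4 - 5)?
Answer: -4928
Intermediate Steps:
K = 4 (K = 5 - 1 = 4)
-(-22)*(3 + K)*(-32) = -(-22)*(3 + 4)*(-32) = -(-22)*7*(-32) = -22*(-7)*(-32) = 154*(-32) = -4928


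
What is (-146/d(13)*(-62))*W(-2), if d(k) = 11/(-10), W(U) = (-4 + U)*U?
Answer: -1086240/11 ≈ -98749.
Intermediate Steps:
W(U) = U*(-4 + U)
d(k) = -11/10 (d(k) = 11*(-⅒) = -11/10)
(-146/d(13)*(-62))*W(-2) = (-146/(-11/10)*(-62))*(-2*(-4 - 2)) = (-146*(-10/11)*(-62))*(-2*(-6)) = ((1460/11)*(-62))*12 = -90520/11*12 = -1086240/11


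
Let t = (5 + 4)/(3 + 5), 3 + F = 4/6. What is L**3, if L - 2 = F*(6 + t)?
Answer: -1601613/512 ≈ -3128.1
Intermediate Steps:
F = -7/3 (F = -3 + 4/6 = -3 + 4*(1/6) = -3 + 2/3 = -7/3 ≈ -2.3333)
t = 9/8 ≈ 1.1250
L = -117/8 (L = 2 - 7*(6 + 9/8)/3 = 2 - 7/3*57/8 = 2 - 133/8 = -117/8 ≈ -14.625)
L**3 = (-117/8)**3 = -1601613/512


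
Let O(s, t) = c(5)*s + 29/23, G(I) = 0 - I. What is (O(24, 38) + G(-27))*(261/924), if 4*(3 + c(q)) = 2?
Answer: -31755/3542 ≈ -8.9653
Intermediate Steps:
c(q) = -5/2 (c(q) = -3 + (¼)*2 = -3 + ½ = -5/2)
G(I) = -I
O(s, t) = 29/23 - 5*s/2 (O(s, t) = -5*s/2 + 29/23 = 29/23 - 5*s/2)
(O(24, 38) + G(-27))*(261/924) = ((29/23 - 5/2*24) - 1*(-27))*(261/924) = ((29/23 - 60) + 27)*(261*(1/924)) = (-1351/23 + 27)*(87/308) = -730/23*87/308 = -31755/3542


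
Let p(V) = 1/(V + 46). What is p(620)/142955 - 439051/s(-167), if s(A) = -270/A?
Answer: -38782206612118/142812045 ≈ -2.7156e+5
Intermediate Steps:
p(V) = 1/(46 + V)
p(620)/142955 - 439051/s(-167) = 1/((46 + 620)*142955) - 439051/((-270/(-167))) = (1/142955)/666 - 439051/((-270*(-1/167))) = (1/666)*(1/142955) - 439051/270/167 = 1/95208030 - 439051*167/270 = 1/95208030 - 73321517/270 = -38782206612118/142812045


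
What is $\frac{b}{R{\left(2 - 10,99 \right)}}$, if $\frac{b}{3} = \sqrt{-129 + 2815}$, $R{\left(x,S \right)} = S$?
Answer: $\frac{\sqrt{2686}}{33} \approx 1.5705$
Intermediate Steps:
$b = 3 \sqrt{2686}$ ($b = 3 \sqrt{-129 + 2815} = 3 \sqrt{2686} \approx 155.48$)
$\frac{b}{R{\left(2 - 10,99 \right)}} = \frac{3 \sqrt{2686}}{99} = 3 \sqrt{2686} \cdot \frac{1}{99} = \frac{\sqrt{2686}}{33}$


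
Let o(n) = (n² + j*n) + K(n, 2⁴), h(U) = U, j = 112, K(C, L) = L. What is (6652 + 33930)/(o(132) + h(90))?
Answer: 20291/16157 ≈ 1.2559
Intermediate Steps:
o(n) = 16 + n² + 112*n (o(n) = (n² + 112*n) + 2⁴ = (n² + 112*n) + 16 = 16 + n² + 112*n)
(6652 + 33930)/(o(132) + h(90)) = (6652 + 33930)/((16 + 132² + 112*132) + 90) = 40582/((16 + 17424 + 14784) + 90) = 40582/(32224 + 90) = 40582/32314 = 40582*(1/32314) = 20291/16157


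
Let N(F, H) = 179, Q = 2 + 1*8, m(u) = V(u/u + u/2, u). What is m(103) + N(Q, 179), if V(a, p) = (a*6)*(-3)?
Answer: -766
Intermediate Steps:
V(a, p) = -18*a (V(a, p) = (6*a)*(-3) = -18*a)
m(u) = -18 - 9*u (m(u) = -18*(u/u + u/2) = -18*(1 + u*(½)) = -18*(1 + u/2) = -18 - 9*u)
Q = 10 (Q = 2 + 8 = 10)
m(103) + N(Q, 179) = (-18 - 9*103) + 179 = (-18 - 927) + 179 = -945 + 179 = -766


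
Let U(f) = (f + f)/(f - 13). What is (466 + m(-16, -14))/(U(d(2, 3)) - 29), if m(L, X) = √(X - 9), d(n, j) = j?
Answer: -1165/74 - 5*I*√23/148 ≈ -15.743 - 0.16202*I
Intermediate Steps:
U(f) = 2*f/(-13 + f) (U(f) = (2*f)/(-13 + f) = 2*f/(-13 + f))
m(L, X) = √(-9 + X)
(466 + m(-16, -14))/(U(d(2, 3)) - 29) = (466 + √(-9 - 14))/(2*3/(-13 + 3) - 29) = (466 + √(-23))/(2*3/(-10) - 29) = (466 + I*√23)/(2*3*(-⅒) - 29) = (466 + I*√23)/(-⅗ - 29) = (466 + I*√23)/(-148/5) = (466 + I*√23)*(-5/148) = -1165/74 - 5*I*√23/148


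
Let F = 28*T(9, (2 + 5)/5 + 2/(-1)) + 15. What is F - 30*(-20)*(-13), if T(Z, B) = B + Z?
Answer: -37749/5 ≈ -7549.8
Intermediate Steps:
F = 1251/5 (F = 28*(((2 + 5)/5 + 2/(-1)) + 9) + 15 = 28*((7*(⅕) + 2*(-1)) + 9) + 15 = 28*((7/5 - 2) + 9) + 15 = 28*(-⅗ + 9) + 15 = 28*(42/5) + 15 = 1176/5 + 15 = 1251/5 ≈ 250.20)
F - 30*(-20)*(-13) = 1251/5 - 30*(-20)*(-13) = 1251/5 - (-600)*(-13) = 1251/5 - 1*7800 = 1251/5 - 7800 = -37749/5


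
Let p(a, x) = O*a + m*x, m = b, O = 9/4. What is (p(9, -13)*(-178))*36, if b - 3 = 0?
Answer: 120150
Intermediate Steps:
O = 9/4 (O = 9*(1/4) = 9/4 ≈ 2.2500)
b = 3 (b = 3 + 0 = 3)
m = 3
p(a, x) = 3*x + 9*a/4 (p(a, x) = 9*a/4 + 3*x = 3*x + 9*a/4)
(p(9, -13)*(-178))*36 = ((3*(-13) + (9/4)*9)*(-178))*36 = ((-39 + 81/4)*(-178))*36 = -75/4*(-178)*36 = (6675/2)*36 = 120150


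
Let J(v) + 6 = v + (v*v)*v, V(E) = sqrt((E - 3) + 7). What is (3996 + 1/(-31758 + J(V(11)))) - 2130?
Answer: 156891388961/84078988 - sqrt(15)/63059241 ≈ 1866.0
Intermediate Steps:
V(E) = sqrt(4 + E) (V(E) = sqrt((-3 + E) + 7) = sqrt(4 + E))
J(v) = -6 + v + v**3 (J(v) = -6 + (v + (v*v)*v) = -6 + (v + v**2*v) = -6 + (v + v**3) = -6 + v + v**3)
(3996 + 1/(-31758 + J(V(11)))) - 2130 = (3996 + 1/(-31758 + (-6 + sqrt(4 + 11) + (sqrt(4 + 11))**3))) - 2130 = (3996 + 1/(-31758 + (-6 + sqrt(15) + (sqrt(15))**3))) - 2130 = (3996 + 1/(-31758 + (-6 + sqrt(15) + 15*sqrt(15)))) - 2130 = (3996 + 1/(-31758 + (-6 + 16*sqrt(15)))) - 2130 = (3996 + 1/(-31764 + 16*sqrt(15))) - 2130 = 1866 + 1/(-31764 + 16*sqrt(15))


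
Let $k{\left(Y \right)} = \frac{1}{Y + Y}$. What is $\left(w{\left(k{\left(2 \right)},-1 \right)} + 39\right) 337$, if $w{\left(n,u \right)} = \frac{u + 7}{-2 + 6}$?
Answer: $\frac{27297}{2} \approx 13649.0$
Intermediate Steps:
$k{\left(Y \right)} = \frac{1}{2 Y}$
$w{\left(n,u \right)} = \frac{7}{4} + \frac{u}{4}$ ($w{\left(n,u \right)} = \frac{7 + u}{4} = \left(7 + u\right) \frac{1}{4} = \frac{7}{4} + \frac{u}{4}$)
$\left(w{\left(k{\left(2 \right)},-1 \right)} + 39\right) 337 = \left(\left(\frac{7}{4} + \frac{1}{4} \left(-1\right)\right) + 39\right) 337 = \left(\left(\frac{7}{4} - \frac{1}{4}\right) + 39\right) 337 = \left(\frac{3}{2} + 39\right) 337 = \frac{81}{2} \cdot 337 = \frac{27297}{2}$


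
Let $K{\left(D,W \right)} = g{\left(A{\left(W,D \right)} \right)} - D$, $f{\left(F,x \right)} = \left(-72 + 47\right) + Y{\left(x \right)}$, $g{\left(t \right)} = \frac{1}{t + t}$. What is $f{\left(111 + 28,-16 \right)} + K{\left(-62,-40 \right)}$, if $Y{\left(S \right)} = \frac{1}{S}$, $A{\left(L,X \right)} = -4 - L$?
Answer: $\frac{5321}{144} \approx 36.951$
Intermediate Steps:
$g{\left(t \right)} = \frac{1}{2 t}$
$f{\left(F,x \right)} = -25 + \frac{1}{x}$ ($f{\left(F,x \right)} = \left(-72 + 47\right) + \frac{1}{x} = -25 + \frac{1}{x}$)
$K{\left(D,W \right)} = \frac{1}{2 \left(-4 - W\right)} - D$
$f{\left(111 + 28,-16 \right)} + K{\left(-62,-40 \right)} = \left(-25 + \frac{1}{-16}\right) + \frac{- \frac{1}{2} - - 62 \left(4 - 40\right)}{4 - 40} = \left(-25 - \frac{1}{16}\right) + \frac{- \frac{1}{2} - \left(-62\right) \left(-36\right)}{-36} = - \frac{401}{16} - \frac{- \frac{1}{2} - 2232}{36} = - \frac{401}{16} - - \frac{4465}{72} = - \frac{401}{16} + \frac{4465}{72} = \frac{5321}{144}$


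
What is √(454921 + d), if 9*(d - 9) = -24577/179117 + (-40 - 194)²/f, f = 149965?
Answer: √2954204448102099070702334785/80583842715 ≈ 674.49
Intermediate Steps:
d = 2181885793952/241751528145 (d = 9 + (-24577/179117 + (-40 - 194)²/149965)/9 = 9 + (-24577*1/179117 + (-234)²*(1/149965))/9 = 9 + (-24577/179117 + 54756*(1/149965))/9 = 9 + (-24577/179117 + 54756/149965)/9 = 9 + (⅑)*(6122040647/26861280905) = 9 + 6122040647/241751528145 = 2181885793952/241751528145 ≈ 9.0253)
√(454921 + d) = √(454921 + 2181885793952/241751528145) = √(109980028821045497/241751528145) = √2954204448102099070702334785/80583842715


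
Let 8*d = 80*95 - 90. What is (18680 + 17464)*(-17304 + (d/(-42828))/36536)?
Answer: -81554938878927099/130396984 ≈ -6.2544e+8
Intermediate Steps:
d = 3755/4 (d = (80*95 - 90)/8 = (7600 - 90)/8 = (⅛)*7510 = 3755/4 ≈ 938.75)
(18680 + 17464)*(-17304 + (d/(-42828))/36536) = (18680 + 17464)*(-17304 + ((3755/4)/(-42828))/36536) = 36144*(-17304 + ((3755/4)*(-1/42828))*(1/36536)) = 36144*(-17304 - 3755/171312*1/36536) = 36144*(-17304 - 3755/6259055232) = 36144*(-108306691738283/6259055232) = -81554938878927099/130396984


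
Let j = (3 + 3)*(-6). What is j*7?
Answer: -252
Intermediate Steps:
j = -36 (j = 6*(-6) = -36)
j*7 = -36*7 = -252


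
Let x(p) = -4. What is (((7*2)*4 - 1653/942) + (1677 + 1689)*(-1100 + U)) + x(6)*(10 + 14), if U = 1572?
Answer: 498855017/314 ≈ 1.5887e+6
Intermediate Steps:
(((7*2)*4 - 1653/942) + (1677 + 1689)*(-1100 + U)) + x(6)*(10 + 14) = (((7*2)*4 - 1653/942) + (1677 + 1689)*(-1100 + 1572)) - 4*(10 + 14) = ((14*4 - 1653/942) + 3366*472) - 4*24 = ((56 - 1*551/314) + 1588752) - 96 = ((56 - 551/314) + 1588752) - 96 = (17033/314 + 1588752) - 96 = 498885161/314 - 96 = 498855017/314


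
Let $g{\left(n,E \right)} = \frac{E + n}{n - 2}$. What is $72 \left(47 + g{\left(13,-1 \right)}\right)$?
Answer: $\frac{38088}{11} \approx 3462.5$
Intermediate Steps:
$g{\left(n,E \right)} = \frac{E + n}{-2 + n}$
$72 \left(47 + g{\left(13,-1 \right)}\right) = 72 \left(47 + \frac{-1 + 13}{-2 + 13}\right) = 72 \left(47 + \frac{1}{11} \cdot 12\right) = 72 \left(47 + \frac{12}{11}\right) = 72 \cdot \frac{529}{11} = \frac{38088}{11}$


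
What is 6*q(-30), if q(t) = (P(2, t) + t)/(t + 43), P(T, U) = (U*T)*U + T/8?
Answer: 21243/26 ≈ 817.04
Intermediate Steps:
P(T, U) = T/8 + T*U**2 (P(T, U) = (T*U)*U + T*(1/8) = T*U**2 + T/8 = T/8 + T*U**2)
q(t) = (1/4 + t + 2*t**2)/(43 + t) (q(t) = (2*(1/8 + t**2) + t)/(t + 43) = ((1/4 + 2*t**2) + t)/(43 + t) = (1/4 + t + 2*t**2)/(43 + t))
6*q(-30) = 6*((1/4 - 30 + 2*(-30)**2)/(43 - 30)) = 6*((1/4 - 30 + 2*900)/13) = 6*((1/4 - 30 + 1800)/13) = 6*((1/13)*(7081/4)) = 6*(7081/52) = 21243/26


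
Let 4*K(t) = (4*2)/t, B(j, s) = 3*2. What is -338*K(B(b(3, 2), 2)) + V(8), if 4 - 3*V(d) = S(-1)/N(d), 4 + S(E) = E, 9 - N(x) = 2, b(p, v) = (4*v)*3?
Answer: -2333/21 ≈ -111.10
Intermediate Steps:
b(p, v) = 12*v
N(x) = 7 (N(x) = 9 - 1*2 = 9 - 2 = 7)
S(E) = -4 + E
B(j, s) = 6
V(d) = 11/7 (V(d) = 4/3 - (-4 - 1)/(3*7) = 4/3 - (-5)/(3*7) = 4/3 - ⅓*(-5/7) = 4/3 + 5/21 = 11/7)
K(t) = 2/t (K(t) = ((4*2)/t)/4 = (8/t)/4 = 2/t)
-338*K(B(b(3, 2), 2)) + V(8) = -676/6 + 11/7 = -338*⅓ + 11/7 = -338/3 + 11/7 = -2333/21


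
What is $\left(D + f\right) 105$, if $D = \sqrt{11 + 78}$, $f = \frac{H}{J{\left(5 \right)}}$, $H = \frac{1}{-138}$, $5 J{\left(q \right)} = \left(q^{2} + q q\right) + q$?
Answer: $- \frac{35}{506} + 105 \sqrt{89} \approx 990.5$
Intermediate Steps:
$J{\left(q \right)} = \frac{q}{5} + \frac{2 q^{2}}{5}$ ($J{\left(q \right)} = \frac{\left(q^{2} + q q\right) + q}{5} = \frac{\left(q^{2} + q^{2}\right) + q}{5} = \frac{2 q^{2} + q}{5} = \frac{q + 2 q^{2}}{5} = \frac{q}{5} + \frac{2 q^{2}}{5}$)
$H = - \frac{1}{138} \approx -0.0072464$
$f = - \frac{1}{1518}$ ($f = - \frac{1}{138 \cdot \frac{1}{5} \cdot 5 \left(1 + 2 \cdot 5\right)} = - \frac{1}{138 \cdot \frac{1}{5} \cdot 5 \left(1 + 10\right)} = - \frac{1}{138 \cdot \frac{1}{5} \cdot 5 \cdot 11} = - \frac{1}{138 \cdot 11} = \left(- \frac{1}{138}\right) \frac{1}{11} = - \frac{1}{1518} \approx -0.00065876$)
$D = \sqrt{89} \approx 9.434$
$\left(D + f\right) 105 = \left(\sqrt{89} - \frac{1}{1518}\right) 105 = \left(- \frac{1}{1518} + \sqrt{89}\right) 105 = - \frac{35}{506} + 105 \sqrt{89}$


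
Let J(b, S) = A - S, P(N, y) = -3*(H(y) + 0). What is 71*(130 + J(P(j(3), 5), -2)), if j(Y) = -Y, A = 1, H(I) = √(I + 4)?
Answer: 9443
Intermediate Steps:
H(I) = √(4 + I)
P(N, y) = -3*√(4 + y) (P(N, y) = -3*(√(4 + y) + 0) = -3*√(4 + y))
J(b, S) = 1 - S
71*(130 + J(P(j(3), 5), -2)) = 71*(130 + (1 - 1*(-2))) = 71*(130 + (1 + 2)) = 71*(130 + 3) = 71*133 = 9443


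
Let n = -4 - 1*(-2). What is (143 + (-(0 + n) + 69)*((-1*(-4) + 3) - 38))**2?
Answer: 4235364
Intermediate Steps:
n = -2 (n = -4 + 2 = -2)
(143 + (-(0 + n) + 69)*((-1*(-4) + 3) - 38))**2 = (143 + (-(0 - 2) + 69)*((-1*(-4) + 3) - 38))**2 = (143 + (-1*(-2) + 69)*((4 + 3) - 38))**2 = (143 + (2 + 69)*(7 - 38))**2 = (143 + 71*(-31))**2 = (143 - 2201)**2 = (-2058)**2 = 4235364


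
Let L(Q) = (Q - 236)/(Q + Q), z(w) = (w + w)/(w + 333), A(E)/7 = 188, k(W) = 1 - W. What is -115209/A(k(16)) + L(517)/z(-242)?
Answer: -306865355/3503192 ≈ -87.596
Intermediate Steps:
A(E) = 1316 (A(E) = 7*188 = 1316)
z(w) = 2*w/(333 + w) (z(w) = (2*w)/(333 + w) = 2*w/(333 + w))
L(Q) = (-236 + Q)/(2*Q) (L(Q) = (-236 + Q)/((2*Q)) = (-236 + Q)*(1/(2*Q)) = (-236 + Q)/(2*Q))
-115209/A(k(16)) + L(517)/z(-242) = -115209/1316 + ((1/2)*(-236 + 517)/517)/((2*(-242)/(333 - 242))) = -115209*1/1316 + ((1/2)*(1/517)*281)/((2*(-242)/91)) = -115209/1316 + 281/(1034*((2*(-242)*(1/91)))) = -115209/1316 + 281/(1034*(-484/91)) = -115209/1316 + (281/1034)*(-91/484) = -115209/1316 - 25571/500456 = -306865355/3503192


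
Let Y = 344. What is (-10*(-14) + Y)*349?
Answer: 168916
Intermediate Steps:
(-10*(-14) + Y)*349 = (-10*(-14) + 344)*349 = (140 + 344)*349 = 484*349 = 168916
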